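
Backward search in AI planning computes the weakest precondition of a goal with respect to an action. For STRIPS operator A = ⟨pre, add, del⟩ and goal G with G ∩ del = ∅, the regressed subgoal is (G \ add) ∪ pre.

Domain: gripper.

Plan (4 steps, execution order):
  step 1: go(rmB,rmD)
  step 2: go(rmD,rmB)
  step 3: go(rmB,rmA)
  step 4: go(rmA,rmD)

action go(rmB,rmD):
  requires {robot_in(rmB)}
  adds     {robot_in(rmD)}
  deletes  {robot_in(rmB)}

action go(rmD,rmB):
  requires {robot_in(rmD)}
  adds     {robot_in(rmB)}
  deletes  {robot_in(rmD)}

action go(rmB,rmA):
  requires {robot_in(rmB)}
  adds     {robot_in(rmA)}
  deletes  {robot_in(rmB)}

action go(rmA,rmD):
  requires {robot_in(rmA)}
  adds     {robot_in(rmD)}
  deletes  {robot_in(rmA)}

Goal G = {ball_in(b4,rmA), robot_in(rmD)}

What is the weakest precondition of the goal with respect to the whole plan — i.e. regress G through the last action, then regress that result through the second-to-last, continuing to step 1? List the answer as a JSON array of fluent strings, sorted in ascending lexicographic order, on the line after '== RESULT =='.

Work backward from the goal:
  through step 4 (go(rmA,rmD)): drop {robot_in(rmD)}, keep {ball_in(b4,rmA)}, require {robot_in(rmA)}
    → {ball_in(b4,rmA), robot_in(rmA)}
  through step 3 (go(rmB,rmA)): drop {robot_in(rmA)}, keep {ball_in(b4,rmA)}, require {robot_in(rmB)}
    → {ball_in(b4,rmA), robot_in(rmB)}
  through step 2 (go(rmD,rmB)): drop {robot_in(rmB)}, keep {ball_in(b4,rmA)}, require {robot_in(rmD)}
    → {ball_in(b4,rmA), robot_in(rmD)}
  through step 1 (go(rmB,rmD)): drop {robot_in(rmD)}, keep {ball_in(b4,rmA)}, require {robot_in(rmB)}
    → {ball_in(b4,rmA), robot_in(rmB)}

== RESULT ==
["ball_in(b4,rmA)", "robot_in(rmB)"]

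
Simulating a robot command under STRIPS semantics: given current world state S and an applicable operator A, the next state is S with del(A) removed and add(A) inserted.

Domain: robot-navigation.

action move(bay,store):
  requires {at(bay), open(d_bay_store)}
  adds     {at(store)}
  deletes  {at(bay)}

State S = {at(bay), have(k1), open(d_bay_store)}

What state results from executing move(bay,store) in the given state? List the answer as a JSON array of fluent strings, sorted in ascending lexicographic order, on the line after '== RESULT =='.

Compute (S \ del) ∪ add:
  pre ⊆ S: {at(bay), open(d_bay_store)} ⊆ S  — applicable
  S \ del = {have(k1), open(d_bay_store)}
  ∪ add   = {at(store), have(k1), open(d_bay_store)}

== RESULT ==
["at(store)", "have(k1)", "open(d_bay_store)"]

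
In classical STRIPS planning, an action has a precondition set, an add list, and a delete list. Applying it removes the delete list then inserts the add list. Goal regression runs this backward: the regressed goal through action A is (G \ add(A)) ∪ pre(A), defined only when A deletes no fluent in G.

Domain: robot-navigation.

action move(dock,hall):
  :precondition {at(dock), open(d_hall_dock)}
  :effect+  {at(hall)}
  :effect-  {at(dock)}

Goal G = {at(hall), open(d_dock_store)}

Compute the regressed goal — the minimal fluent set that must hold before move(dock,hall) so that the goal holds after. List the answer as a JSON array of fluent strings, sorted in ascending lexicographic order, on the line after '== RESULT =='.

Compute (G \ add) ∪ pre:
  G ∩ del = {}  (empty — regression defined)
  G \ add = {at(hall), open(d_dock_store)} \ {at(hall)} = {open(d_dock_store)}
  ∪ pre   = {open(d_dock_store)} ∪ {at(dock), open(d_hall_dock)}
          = {at(dock), open(d_dock_store), open(d_hall_dock)}

== RESULT ==
["at(dock)", "open(d_dock_store)", "open(d_hall_dock)"]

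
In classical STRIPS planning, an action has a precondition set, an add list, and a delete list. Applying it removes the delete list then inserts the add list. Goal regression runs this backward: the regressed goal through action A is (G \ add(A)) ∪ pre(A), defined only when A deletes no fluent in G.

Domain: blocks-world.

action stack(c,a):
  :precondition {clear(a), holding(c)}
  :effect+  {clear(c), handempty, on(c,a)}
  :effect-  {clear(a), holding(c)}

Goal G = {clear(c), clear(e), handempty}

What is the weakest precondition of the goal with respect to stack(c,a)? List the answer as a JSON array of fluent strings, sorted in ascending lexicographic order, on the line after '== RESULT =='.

Regress:
  G ∩ del = {}  (empty — regression defined)
  G \ add = {clear(c), clear(e), handempty} \ {clear(c), handempty, on(c,a)} = {clear(e)}
  ∪ pre   = {clear(e)} ∪ {clear(a), holding(c)}
          = {clear(a), clear(e), holding(c)}

== RESULT ==
["clear(a)", "clear(e)", "holding(c)"]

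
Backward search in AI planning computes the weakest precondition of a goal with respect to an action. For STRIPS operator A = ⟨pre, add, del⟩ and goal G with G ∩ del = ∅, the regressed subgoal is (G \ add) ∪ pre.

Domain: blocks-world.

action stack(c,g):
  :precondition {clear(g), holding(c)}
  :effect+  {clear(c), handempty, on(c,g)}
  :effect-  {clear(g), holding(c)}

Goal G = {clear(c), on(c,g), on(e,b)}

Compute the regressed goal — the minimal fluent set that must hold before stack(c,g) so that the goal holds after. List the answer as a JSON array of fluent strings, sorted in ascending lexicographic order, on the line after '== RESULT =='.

Compute (G \ add) ∪ pre:
  G ∩ del = {}  (empty — regression defined)
  G \ add = {clear(c), on(c,g), on(e,b)} \ {clear(c), handempty, on(c,g)} = {on(e,b)}
  ∪ pre   = {on(e,b)} ∪ {clear(g), holding(c)}
          = {clear(g), holding(c), on(e,b)}

== RESULT ==
["clear(g)", "holding(c)", "on(e,b)"]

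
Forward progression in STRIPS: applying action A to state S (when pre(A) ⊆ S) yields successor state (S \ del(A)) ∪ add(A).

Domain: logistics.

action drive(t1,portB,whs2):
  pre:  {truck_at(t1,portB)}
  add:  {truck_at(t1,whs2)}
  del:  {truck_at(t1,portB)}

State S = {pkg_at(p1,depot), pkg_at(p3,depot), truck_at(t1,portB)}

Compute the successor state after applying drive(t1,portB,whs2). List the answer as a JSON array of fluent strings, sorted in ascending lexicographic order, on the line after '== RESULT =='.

Progress:
  pre ⊆ S: {truck_at(t1,portB)} ⊆ S  — applicable
  S \ del = {pkg_at(p1,depot), pkg_at(p3,depot)}
  ∪ add   = {pkg_at(p1,depot), pkg_at(p3,depot), truck_at(t1,whs2)}

== RESULT ==
["pkg_at(p1,depot)", "pkg_at(p3,depot)", "truck_at(t1,whs2)"]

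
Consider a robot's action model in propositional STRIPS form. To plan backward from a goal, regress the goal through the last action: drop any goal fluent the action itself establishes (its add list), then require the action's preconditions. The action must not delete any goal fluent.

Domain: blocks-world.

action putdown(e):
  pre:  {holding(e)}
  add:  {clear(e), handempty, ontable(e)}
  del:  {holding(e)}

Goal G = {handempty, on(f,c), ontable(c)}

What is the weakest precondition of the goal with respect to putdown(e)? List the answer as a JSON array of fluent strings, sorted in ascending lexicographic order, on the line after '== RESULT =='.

Regress:
  G ∩ del = {}  (empty — regression defined)
  G \ add = {handempty, on(f,c), ontable(c)} \ {clear(e), handempty, ontable(e)} = {on(f,c), ontable(c)}
  ∪ pre   = {on(f,c), ontable(c)} ∪ {holding(e)}
          = {holding(e), on(f,c), ontable(c)}

== RESULT ==
["holding(e)", "on(f,c)", "ontable(c)"]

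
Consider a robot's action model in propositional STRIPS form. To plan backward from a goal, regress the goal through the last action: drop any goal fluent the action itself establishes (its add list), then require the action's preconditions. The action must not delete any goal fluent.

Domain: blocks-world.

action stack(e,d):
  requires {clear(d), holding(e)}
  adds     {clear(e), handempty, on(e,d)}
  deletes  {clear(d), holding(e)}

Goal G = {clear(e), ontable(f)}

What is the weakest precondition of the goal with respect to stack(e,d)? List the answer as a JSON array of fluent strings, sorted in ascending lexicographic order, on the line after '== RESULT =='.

Regress:
  G ∩ del = {}  (empty — regression defined)
  G \ add = {clear(e), ontable(f)} \ {clear(e), handempty, on(e,d)} = {ontable(f)}
  ∪ pre   = {ontable(f)} ∪ {clear(d), holding(e)}
          = {clear(d), holding(e), ontable(f)}

== RESULT ==
["clear(d)", "holding(e)", "ontable(f)"]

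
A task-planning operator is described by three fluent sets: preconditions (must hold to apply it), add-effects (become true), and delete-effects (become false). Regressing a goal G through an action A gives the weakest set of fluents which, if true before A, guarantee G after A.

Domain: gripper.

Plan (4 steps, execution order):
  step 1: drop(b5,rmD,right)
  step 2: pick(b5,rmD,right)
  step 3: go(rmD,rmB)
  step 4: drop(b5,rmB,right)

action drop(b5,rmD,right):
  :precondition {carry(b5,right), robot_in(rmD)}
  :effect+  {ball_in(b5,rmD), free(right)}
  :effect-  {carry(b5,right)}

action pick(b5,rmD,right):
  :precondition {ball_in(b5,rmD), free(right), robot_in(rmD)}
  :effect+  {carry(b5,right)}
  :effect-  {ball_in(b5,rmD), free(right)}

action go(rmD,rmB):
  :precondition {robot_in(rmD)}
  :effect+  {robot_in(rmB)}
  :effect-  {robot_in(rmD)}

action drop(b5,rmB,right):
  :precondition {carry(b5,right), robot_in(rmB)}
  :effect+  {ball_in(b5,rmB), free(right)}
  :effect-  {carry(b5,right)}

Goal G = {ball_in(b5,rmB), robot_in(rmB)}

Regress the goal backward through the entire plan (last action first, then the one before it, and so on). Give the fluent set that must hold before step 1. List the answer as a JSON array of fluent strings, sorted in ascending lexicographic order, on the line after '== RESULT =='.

Regress step by step:
  through step 4 (drop(b5,rmB,right)): drop {ball_in(b5,rmB)}, keep {robot_in(rmB)}, require {carry(b5,right), robot_in(rmB)}
    → {carry(b5,right), robot_in(rmB)}
  through step 3 (go(rmD,rmB)): drop {robot_in(rmB)}, keep {carry(b5,right)}, require {robot_in(rmD)}
    → {carry(b5,right), robot_in(rmD)}
  through step 2 (pick(b5,rmD,right)): drop {carry(b5,right)}, keep {robot_in(rmD)}, require {ball_in(b5,rmD), free(right), robot_in(rmD)}
    → {ball_in(b5,rmD), free(right), robot_in(rmD)}
  through step 1 (drop(b5,rmD,right)): drop {ball_in(b5,rmD), free(right)}, keep {robot_in(rmD)}, require {carry(b5,right), robot_in(rmD)}
    → {carry(b5,right), robot_in(rmD)}

== RESULT ==
["carry(b5,right)", "robot_in(rmD)"]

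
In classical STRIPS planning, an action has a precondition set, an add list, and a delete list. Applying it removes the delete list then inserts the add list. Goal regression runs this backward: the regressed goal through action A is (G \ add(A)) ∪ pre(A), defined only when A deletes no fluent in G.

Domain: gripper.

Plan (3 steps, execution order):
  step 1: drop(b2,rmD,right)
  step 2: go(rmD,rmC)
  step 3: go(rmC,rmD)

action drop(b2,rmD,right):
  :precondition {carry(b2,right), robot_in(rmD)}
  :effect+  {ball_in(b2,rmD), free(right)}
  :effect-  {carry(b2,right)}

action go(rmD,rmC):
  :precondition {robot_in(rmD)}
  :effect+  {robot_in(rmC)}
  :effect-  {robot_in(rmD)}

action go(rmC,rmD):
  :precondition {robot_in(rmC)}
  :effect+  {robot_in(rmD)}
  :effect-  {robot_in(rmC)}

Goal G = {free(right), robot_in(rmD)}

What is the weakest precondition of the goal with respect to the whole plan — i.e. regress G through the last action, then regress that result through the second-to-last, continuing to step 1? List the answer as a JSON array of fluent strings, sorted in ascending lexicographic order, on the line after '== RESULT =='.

Regress step by step:
  through step 3 (go(rmC,rmD)): drop {robot_in(rmD)}, keep {free(right)}, require {robot_in(rmC)}
    → {free(right), robot_in(rmC)}
  through step 2 (go(rmD,rmC)): drop {robot_in(rmC)}, keep {free(right)}, require {robot_in(rmD)}
    → {free(right), robot_in(rmD)}
  through step 1 (drop(b2,rmD,right)): drop {free(right)}, keep {robot_in(rmD)}, require {carry(b2,right), robot_in(rmD)}
    → {carry(b2,right), robot_in(rmD)}

== RESULT ==
["carry(b2,right)", "robot_in(rmD)"]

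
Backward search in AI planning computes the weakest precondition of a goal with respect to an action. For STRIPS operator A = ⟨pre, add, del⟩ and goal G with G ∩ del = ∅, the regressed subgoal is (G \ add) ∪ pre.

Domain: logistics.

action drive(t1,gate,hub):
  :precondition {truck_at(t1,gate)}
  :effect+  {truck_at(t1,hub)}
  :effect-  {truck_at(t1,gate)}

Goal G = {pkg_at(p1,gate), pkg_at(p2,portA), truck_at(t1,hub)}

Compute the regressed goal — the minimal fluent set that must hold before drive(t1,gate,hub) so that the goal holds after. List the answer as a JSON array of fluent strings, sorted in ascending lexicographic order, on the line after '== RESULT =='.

Compute (G \ add) ∪ pre:
  G ∩ del = {}  (empty — regression defined)
  G \ add = {pkg_at(p1,gate), pkg_at(p2,portA), truck_at(t1,hub)} \ {truck_at(t1,hub)} = {pkg_at(p1,gate), pkg_at(p2,portA)}
  ∪ pre   = {pkg_at(p1,gate), pkg_at(p2,portA)} ∪ {truck_at(t1,gate)}
          = {pkg_at(p1,gate), pkg_at(p2,portA), truck_at(t1,gate)}

== RESULT ==
["pkg_at(p1,gate)", "pkg_at(p2,portA)", "truck_at(t1,gate)"]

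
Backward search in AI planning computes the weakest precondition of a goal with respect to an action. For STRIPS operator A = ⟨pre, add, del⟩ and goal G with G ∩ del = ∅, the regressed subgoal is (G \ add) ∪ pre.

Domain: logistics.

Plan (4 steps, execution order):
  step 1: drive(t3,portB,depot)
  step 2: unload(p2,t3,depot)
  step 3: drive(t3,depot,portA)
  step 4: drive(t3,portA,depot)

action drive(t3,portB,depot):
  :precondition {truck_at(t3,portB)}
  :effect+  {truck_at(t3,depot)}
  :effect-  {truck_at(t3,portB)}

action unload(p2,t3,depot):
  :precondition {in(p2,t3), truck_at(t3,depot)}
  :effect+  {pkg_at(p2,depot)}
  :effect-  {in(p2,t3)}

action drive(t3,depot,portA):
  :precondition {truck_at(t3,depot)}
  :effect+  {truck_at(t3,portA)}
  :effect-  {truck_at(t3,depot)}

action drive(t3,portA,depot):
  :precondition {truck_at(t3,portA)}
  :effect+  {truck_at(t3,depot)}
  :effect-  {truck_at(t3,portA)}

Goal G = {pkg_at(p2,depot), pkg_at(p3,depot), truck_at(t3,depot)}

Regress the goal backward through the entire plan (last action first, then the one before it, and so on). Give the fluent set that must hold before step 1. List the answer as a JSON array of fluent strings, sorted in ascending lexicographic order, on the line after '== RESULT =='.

Regress step by step:
  through step 4 (drive(t3,portA,depot)): drop {truck_at(t3,depot)}, keep {pkg_at(p2,depot), pkg_at(p3,depot)}, require {truck_at(t3,portA)}
    → {pkg_at(p2,depot), pkg_at(p3,depot), truck_at(t3,portA)}
  through step 3 (drive(t3,depot,portA)): drop {truck_at(t3,portA)}, keep {pkg_at(p2,depot), pkg_at(p3,depot)}, require {truck_at(t3,depot)}
    → {pkg_at(p2,depot), pkg_at(p3,depot), truck_at(t3,depot)}
  through step 2 (unload(p2,t3,depot)): drop {pkg_at(p2,depot)}, keep {pkg_at(p3,depot), truck_at(t3,depot)}, require {in(p2,t3), truck_at(t3,depot)}
    → {in(p2,t3), pkg_at(p3,depot), truck_at(t3,depot)}
  through step 1 (drive(t3,portB,depot)): drop {truck_at(t3,depot)}, keep {in(p2,t3), pkg_at(p3,depot)}, require {truck_at(t3,portB)}
    → {in(p2,t3), pkg_at(p3,depot), truck_at(t3,portB)}

== RESULT ==
["in(p2,t3)", "pkg_at(p3,depot)", "truck_at(t3,portB)"]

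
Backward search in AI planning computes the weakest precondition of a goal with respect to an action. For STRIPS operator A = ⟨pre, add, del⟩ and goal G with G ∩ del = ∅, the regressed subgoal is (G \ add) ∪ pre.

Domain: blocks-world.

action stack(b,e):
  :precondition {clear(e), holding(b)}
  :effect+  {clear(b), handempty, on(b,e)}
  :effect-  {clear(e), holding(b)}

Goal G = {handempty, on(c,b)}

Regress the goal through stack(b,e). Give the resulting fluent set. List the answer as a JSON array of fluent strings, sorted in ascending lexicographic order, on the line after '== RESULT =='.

Compute (G \ add) ∪ pre:
  G ∩ del = {}  (empty — regression defined)
  G \ add = {handempty, on(c,b)} \ {clear(b), handempty, on(b,e)} = {on(c,b)}
  ∪ pre   = {on(c,b)} ∪ {clear(e), holding(b)}
          = {clear(e), holding(b), on(c,b)}

== RESULT ==
["clear(e)", "holding(b)", "on(c,b)"]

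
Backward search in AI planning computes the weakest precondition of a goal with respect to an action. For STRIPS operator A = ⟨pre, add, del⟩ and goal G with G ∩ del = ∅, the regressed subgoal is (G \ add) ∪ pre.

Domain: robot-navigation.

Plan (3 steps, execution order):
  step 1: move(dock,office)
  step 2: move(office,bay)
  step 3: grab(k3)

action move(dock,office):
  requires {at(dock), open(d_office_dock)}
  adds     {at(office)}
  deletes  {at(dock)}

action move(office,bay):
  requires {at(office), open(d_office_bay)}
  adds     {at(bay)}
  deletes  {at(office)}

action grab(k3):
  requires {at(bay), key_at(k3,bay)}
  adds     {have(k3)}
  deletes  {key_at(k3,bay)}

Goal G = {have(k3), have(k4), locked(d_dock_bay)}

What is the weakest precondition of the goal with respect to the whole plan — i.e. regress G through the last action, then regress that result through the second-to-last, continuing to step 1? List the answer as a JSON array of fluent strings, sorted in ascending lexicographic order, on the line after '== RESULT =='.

Work backward from the goal:
  through step 3 (grab(k3)): drop {have(k3)}, keep {have(k4), locked(d_dock_bay)}, require {at(bay), key_at(k3,bay)}
    → {at(bay), have(k4), key_at(k3,bay), locked(d_dock_bay)}
  through step 2 (move(office,bay)): drop {at(bay)}, keep {have(k4), key_at(k3,bay), locked(d_dock_bay)}, require {at(office), open(d_office_bay)}
    → {at(office), have(k4), key_at(k3,bay), locked(d_dock_bay), open(d_office_bay)}
  through step 1 (move(dock,office)): drop {at(office)}, keep {have(k4), key_at(k3,bay), locked(d_dock_bay), open(d_office_bay)}, require {at(dock), open(d_office_dock)}
    → {at(dock), have(k4), key_at(k3,bay), locked(d_dock_bay), open(d_office_bay), open(d_office_dock)}

== RESULT ==
["at(dock)", "have(k4)", "key_at(k3,bay)", "locked(d_dock_bay)", "open(d_office_bay)", "open(d_office_dock)"]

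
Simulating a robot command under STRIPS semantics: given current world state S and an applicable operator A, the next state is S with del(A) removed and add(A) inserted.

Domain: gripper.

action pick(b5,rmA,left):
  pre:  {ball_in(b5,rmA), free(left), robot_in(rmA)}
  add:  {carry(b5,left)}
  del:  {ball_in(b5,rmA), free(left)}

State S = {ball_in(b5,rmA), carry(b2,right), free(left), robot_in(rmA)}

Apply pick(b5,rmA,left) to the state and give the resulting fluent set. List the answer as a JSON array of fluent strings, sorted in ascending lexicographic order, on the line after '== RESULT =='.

Compute (S \ del) ∪ add:
  pre ⊆ S: {ball_in(b5,rmA), free(left), robot_in(rmA)} ⊆ S  — applicable
  S \ del = {carry(b2,right), robot_in(rmA)}
  ∪ add   = {carry(b2,right), carry(b5,left), robot_in(rmA)}

== RESULT ==
["carry(b2,right)", "carry(b5,left)", "robot_in(rmA)"]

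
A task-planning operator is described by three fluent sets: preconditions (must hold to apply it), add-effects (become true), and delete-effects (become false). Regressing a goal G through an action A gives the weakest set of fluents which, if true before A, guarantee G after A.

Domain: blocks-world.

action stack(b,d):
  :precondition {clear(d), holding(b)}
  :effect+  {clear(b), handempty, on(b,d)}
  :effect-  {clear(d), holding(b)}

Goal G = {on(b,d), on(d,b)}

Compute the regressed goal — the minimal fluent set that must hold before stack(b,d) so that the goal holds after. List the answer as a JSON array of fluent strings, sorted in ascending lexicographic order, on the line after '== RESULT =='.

Regress:
  G ∩ del = {}  (empty — regression defined)
  G \ add = {on(b,d), on(d,b)} \ {clear(b), handempty, on(b,d)} = {on(d,b)}
  ∪ pre   = {on(d,b)} ∪ {clear(d), holding(b)}
          = {clear(d), holding(b), on(d,b)}

== RESULT ==
["clear(d)", "holding(b)", "on(d,b)"]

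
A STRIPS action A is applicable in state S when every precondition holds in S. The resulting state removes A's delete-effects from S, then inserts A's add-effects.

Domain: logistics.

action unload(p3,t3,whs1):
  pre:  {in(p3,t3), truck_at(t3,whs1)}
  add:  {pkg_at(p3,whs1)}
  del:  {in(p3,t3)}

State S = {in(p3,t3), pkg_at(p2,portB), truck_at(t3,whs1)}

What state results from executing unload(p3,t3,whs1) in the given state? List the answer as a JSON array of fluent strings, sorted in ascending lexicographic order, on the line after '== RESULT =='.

Progress:
  pre ⊆ S: {in(p3,t3), truck_at(t3,whs1)} ⊆ S  — applicable
  S \ del = {pkg_at(p2,portB), truck_at(t3,whs1)}
  ∪ add   = {pkg_at(p2,portB), pkg_at(p3,whs1), truck_at(t3,whs1)}

== RESULT ==
["pkg_at(p2,portB)", "pkg_at(p3,whs1)", "truck_at(t3,whs1)"]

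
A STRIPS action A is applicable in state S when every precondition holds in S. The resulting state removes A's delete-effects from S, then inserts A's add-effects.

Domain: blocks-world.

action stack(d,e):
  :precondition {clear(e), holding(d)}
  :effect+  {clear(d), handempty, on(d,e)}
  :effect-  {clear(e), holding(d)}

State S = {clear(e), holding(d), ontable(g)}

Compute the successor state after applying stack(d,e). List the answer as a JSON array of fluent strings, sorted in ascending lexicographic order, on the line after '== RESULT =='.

Progress:
  pre ⊆ S: {clear(e), holding(d)} ⊆ S  — applicable
  S \ del = {ontable(g)}
  ∪ add   = {clear(d), handempty, on(d,e), ontable(g)}

== RESULT ==
["clear(d)", "handempty", "on(d,e)", "ontable(g)"]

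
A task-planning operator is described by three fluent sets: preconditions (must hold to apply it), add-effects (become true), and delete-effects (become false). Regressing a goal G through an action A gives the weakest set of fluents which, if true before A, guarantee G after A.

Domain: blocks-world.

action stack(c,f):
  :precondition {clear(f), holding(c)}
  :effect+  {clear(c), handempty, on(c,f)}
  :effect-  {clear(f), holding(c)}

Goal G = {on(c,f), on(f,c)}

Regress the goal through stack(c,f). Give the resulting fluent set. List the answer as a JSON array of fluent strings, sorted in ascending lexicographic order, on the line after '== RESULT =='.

Compute (G \ add) ∪ pre:
  G ∩ del = {}  (empty — regression defined)
  G \ add = {on(c,f), on(f,c)} \ {clear(c), handempty, on(c,f)} = {on(f,c)}
  ∪ pre   = {on(f,c)} ∪ {clear(f), holding(c)}
          = {clear(f), holding(c), on(f,c)}

== RESULT ==
["clear(f)", "holding(c)", "on(f,c)"]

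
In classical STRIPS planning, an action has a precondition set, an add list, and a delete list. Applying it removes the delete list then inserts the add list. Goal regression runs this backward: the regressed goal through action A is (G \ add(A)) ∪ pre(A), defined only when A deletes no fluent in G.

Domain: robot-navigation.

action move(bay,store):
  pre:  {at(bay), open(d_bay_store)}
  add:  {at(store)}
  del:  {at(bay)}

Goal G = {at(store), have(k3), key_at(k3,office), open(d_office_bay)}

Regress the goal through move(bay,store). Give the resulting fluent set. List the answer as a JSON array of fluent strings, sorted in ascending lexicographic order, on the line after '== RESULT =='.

Compute (G \ add) ∪ pre:
  G ∩ del = {}  (empty — regression defined)
  G \ add = {at(store), have(k3), key_at(k3,office), open(d_office_bay)} \ {at(store)} = {have(k3), key_at(k3,office), open(d_office_bay)}
  ∪ pre   = {have(k3), key_at(k3,office), open(d_office_bay)} ∪ {at(bay), open(d_bay_store)}
          = {at(bay), have(k3), key_at(k3,office), open(d_bay_store), open(d_office_bay)}

== RESULT ==
["at(bay)", "have(k3)", "key_at(k3,office)", "open(d_bay_store)", "open(d_office_bay)"]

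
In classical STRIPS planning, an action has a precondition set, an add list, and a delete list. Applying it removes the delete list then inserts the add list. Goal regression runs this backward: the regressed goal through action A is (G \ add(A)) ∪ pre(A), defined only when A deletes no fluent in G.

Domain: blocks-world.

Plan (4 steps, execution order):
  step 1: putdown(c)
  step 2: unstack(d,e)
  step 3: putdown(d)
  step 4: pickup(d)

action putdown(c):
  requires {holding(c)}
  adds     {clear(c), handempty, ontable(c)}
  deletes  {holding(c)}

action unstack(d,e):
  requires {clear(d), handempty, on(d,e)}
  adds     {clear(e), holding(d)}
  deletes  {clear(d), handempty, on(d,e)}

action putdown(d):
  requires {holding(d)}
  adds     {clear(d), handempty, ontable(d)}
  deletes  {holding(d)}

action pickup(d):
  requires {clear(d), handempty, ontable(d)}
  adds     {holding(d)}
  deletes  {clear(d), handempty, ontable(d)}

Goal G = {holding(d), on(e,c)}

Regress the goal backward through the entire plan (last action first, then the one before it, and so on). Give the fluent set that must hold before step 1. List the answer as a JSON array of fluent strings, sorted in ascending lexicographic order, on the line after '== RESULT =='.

Regress step by step:
  through step 4 (pickup(d)): drop {holding(d)}, keep {on(e,c)}, require {clear(d), handempty, ontable(d)}
    → {clear(d), handempty, on(e,c), ontable(d)}
  through step 3 (putdown(d)): drop {clear(d), handempty, ontable(d)}, keep {on(e,c)}, require {holding(d)}
    → {holding(d), on(e,c)}
  through step 2 (unstack(d,e)): drop {holding(d)}, keep {on(e,c)}, require {clear(d), handempty, on(d,e)}
    → {clear(d), handempty, on(d,e), on(e,c)}
  through step 1 (putdown(c)): drop {handempty}, keep {clear(d), on(d,e), on(e,c)}, require {holding(c)}
    → {clear(d), holding(c), on(d,e), on(e,c)}

== RESULT ==
["clear(d)", "holding(c)", "on(d,e)", "on(e,c)"]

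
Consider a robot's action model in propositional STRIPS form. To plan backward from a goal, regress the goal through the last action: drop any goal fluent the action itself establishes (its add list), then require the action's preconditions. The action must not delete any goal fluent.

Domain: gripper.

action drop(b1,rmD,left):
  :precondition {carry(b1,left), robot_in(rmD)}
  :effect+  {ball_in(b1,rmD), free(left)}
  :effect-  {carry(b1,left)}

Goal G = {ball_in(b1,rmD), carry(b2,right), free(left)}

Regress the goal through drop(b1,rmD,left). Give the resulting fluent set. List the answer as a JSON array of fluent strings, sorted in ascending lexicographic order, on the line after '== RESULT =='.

Compute (G \ add) ∪ pre:
  G ∩ del = {}  (empty — regression defined)
  G \ add = {ball_in(b1,rmD), carry(b2,right), free(left)} \ {ball_in(b1,rmD), free(left)} = {carry(b2,right)}
  ∪ pre   = {carry(b2,right)} ∪ {carry(b1,left), robot_in(rmD)}
          = {carry(b1,left), carry(b2,right), robot_in(rmD)}

== RESULT ==
["carry(b1,left)", "carry(b2,right)", "robot_in(rmD)"]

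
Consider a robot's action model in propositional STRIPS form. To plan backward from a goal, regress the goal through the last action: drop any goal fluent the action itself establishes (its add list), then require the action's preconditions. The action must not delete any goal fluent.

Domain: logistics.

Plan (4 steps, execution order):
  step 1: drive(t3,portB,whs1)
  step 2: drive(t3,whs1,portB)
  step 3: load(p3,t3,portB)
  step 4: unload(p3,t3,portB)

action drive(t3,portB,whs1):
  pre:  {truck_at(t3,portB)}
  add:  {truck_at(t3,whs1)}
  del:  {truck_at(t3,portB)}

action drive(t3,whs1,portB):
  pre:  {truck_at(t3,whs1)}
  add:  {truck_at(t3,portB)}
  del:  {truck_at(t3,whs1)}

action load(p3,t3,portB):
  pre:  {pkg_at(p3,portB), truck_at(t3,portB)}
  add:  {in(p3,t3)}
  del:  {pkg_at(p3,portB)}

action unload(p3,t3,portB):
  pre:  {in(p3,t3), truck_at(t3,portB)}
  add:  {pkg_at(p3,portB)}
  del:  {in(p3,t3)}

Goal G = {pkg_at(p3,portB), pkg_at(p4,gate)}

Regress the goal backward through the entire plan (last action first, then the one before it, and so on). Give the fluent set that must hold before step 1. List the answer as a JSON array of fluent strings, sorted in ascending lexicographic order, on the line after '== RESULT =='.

Regress step by step:
  through step 4 (unload(p3,t3,portB)): drop {pkg_at(p3,portB)}, keep {pkg_at(p4,gate)}, require {in(p3,t3), truck_at(t3,portB)}
    → {in(p3,t3), pkg_at(p4,gate), truck_at(t3,portB)}
  through step 3 (load(p3,t3,portB)): drop {in(p3,t3)}, keep {pkg_at(p4,gate), truck_at(t3,portB)}, require {pkg_at(p3,portB), truck_at(t3,portB)}
    → {pkg_at(p3,portB), pkg_at(p4,gate), truck_at(t3,portB)}
  through step 2 (drive(t3,whs1,portB)): drop {truck_at(t3,portB)}, keep {pkg_at(p3,portB), pkg_at(p4,gate)}, require {truck_at(t3,whs1)}
    → {pkg_at(p3,portB), pkg_at(p4,gate), truck_at(t3,whs1)}
  through step 1 (drive(t3,portB,whs1)): drop {truck_at(t3,whs1)}, keep {pkg_at(p3,portB), pkg_at(p4,gate)}, require {truck_at(t3,portB)}
    → {pkg_at(p3,portB), pkg_at(p4,gate), truck_at(t3,portB)}

== RESULT ==
["pkg_at(p3,portB)", "pkg_at(p4,gate)", "truck_at(t3,portB)"]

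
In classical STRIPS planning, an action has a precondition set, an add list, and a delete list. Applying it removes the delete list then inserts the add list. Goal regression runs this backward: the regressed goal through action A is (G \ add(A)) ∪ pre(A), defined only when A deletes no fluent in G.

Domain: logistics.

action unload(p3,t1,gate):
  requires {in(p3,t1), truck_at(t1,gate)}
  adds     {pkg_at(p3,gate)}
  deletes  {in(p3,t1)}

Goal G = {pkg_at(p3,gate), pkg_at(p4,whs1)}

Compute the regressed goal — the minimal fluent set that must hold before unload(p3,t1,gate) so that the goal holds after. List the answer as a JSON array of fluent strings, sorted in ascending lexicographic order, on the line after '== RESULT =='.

Regress:
  G ∩ del = {}  (empty — regression defined)
  G \ add = {pkg_at(p3,gate), pkg_at(p4,whs1)} \ {pkg_at(p3,gate)} = {pkg_at(p4,whs1)}
  ∪ pre   = {pkg_at(p4,whs1)} ∪ {in(p3,t1), truck_at(t1,gate)}
          = {in(p3,t1), pkg_at(p4,whs1), truck_at(t1,gate)}

== RESULT ==
["in(p3,t1)", "pkg_at(p4,whs1)", "truck_at(t1,gate)"]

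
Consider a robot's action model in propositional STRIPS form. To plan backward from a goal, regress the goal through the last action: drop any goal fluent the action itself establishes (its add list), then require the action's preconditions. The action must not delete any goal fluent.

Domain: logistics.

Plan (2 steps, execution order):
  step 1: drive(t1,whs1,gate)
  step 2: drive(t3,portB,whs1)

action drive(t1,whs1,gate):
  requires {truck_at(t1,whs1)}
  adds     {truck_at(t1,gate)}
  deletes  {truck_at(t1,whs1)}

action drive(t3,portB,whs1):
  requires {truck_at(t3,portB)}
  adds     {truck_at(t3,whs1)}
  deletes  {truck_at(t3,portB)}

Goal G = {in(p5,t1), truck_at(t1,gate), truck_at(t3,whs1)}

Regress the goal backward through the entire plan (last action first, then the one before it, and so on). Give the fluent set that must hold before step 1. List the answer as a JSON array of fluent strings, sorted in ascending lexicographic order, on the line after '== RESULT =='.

Work backward from the goal:
  through step 2 (drive(t3,portB,whs1)): drop {truck_at(t3,whs1)}, keep {in(p5,t1), truck_at(t1,gate)}, require {truck_at(t3,portB)}
    → {in(p5,t1), truck_at(t1,gate), truck_at(t3,portB)}
  through step 1 (drive(t1,whs1,gate)): drop {truck_at(t1,gate)}, keep {in(p5,t1), truck_at(t3,portB)}, require {truck_at(t1,whs1)}
    → {in(p5,t1), truck_at(t1,whs1), truck_at(t3,portB)}

== RESULT ==
["in(p5,t1)", "truck_at(t1,whs1)", "truck_at(t3,portB)"]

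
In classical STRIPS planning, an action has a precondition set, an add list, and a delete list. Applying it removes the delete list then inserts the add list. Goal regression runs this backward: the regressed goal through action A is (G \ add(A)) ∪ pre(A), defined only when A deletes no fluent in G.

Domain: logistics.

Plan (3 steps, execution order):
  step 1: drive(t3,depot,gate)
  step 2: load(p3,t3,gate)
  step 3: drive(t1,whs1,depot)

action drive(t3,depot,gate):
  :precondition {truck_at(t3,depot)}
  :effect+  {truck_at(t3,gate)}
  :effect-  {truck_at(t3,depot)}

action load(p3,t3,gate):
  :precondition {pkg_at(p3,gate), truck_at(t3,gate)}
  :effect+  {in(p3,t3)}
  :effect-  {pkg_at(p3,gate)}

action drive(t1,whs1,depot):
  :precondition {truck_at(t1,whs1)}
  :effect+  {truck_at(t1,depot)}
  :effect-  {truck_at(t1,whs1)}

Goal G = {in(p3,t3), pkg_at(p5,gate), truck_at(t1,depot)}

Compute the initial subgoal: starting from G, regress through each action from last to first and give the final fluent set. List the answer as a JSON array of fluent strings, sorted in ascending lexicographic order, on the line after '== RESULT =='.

Work backward from the goal:
  through step 3 (drive(t1,whs1,depot)): drop {truck_at(t1,depot)}, keep {in(p3,t3), pkg_at(p5,gate)}, require {truck_at(t1,whs1)}
    → {in(p3,t3), pkg_at(p5,gate), truck_at(t1,whs1)}
  through step 2 (load(p3,t3,gate)): drop {in(p3,t3)}, keep {pkg_at(p5,gate), truck_at(t1,whs1)}, require {pkg_at(p3,gate), truck_at(t3,gate)}
    → {pkg_at(p3,gate), pkg_at(p5,gate), truck_at(t1,whs1), truck_at(t3,gate)}
  through step 1 (drive(t3,depot,gate)): drop {truck_at(t3,gate)}, keep {pkg_at(p3,gate), pkg_at(p5,gate), truck_at(t1,whs1)}, require {truck_at(t3,depot)}
    → {pkg_at(p3,gate), pkg_at(p5,gate), truck_at(t1,whs1), truck_at(t3,depot)}

== RESULT ==
["pkg_at(p3,gate)", "pkg_at(p5,gate)", "truck_at(t1,whs1)", "truck_at(t3,depot)"]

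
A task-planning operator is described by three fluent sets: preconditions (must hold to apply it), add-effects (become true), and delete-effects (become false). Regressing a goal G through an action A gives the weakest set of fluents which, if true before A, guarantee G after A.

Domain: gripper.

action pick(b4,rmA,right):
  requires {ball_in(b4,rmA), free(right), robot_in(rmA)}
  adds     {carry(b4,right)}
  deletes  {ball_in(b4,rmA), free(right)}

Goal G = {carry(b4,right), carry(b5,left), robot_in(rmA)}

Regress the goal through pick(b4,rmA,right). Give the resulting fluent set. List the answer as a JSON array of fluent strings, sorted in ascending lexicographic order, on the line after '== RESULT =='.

Regress:
  G ∩ del = {}  (empty — regression defined)
  G \ add = {carry(b4,right), carry(b5,left), robot_in(rmA)} \ {carry(b4,right)} = {carry(b5,left), robot_in(rmA)}
  ∪ pre   = {carry(b5,left), robot_in(rmA)} ∪ {ball_in(b4,rmA), free(right), robot_in(rmA)}
          = {ball_in(b4,rmA), carry(b5,left), free(right), robot_in(rmA)}

== RESULT ==
["ball_in(b4,rmA)", "carry(b5,left)", "free(right)", "robot_in(rmA)"]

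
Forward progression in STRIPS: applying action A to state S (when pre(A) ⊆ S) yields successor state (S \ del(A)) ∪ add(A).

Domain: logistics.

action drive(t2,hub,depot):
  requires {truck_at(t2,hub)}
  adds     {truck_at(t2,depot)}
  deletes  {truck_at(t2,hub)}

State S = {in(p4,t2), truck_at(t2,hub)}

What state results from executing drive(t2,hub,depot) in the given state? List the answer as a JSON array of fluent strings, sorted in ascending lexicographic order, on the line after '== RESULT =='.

Progress:
  pre ⊆ S: {truck_at(t2,hub)} ⊆ S  — applicable
  S \ del = {in(p4,t2)}
  ∪ add   = {in(p4,t2), truck_at(t2,depot)}

== RESULT ==
["in(p4,t2)", "truck_at(t2,depot)"]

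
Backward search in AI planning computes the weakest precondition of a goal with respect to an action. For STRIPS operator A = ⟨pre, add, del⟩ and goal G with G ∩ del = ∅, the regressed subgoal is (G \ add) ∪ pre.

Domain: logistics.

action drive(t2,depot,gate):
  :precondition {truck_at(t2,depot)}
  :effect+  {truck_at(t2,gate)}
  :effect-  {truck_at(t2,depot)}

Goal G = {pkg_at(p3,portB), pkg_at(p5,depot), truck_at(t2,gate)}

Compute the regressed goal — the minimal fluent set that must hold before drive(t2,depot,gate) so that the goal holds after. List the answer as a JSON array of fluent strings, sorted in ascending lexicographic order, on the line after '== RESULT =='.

Regress:
  G ∩ del = {}  (empty — regression defined)
  G \ add = {pkg_at(p3,portB), pkg_at(p5,depot), truck_at(t2,gate)} \ {truck_at(t2,gate)} = {pkg_at(p3,portB), pkg_at(p5,depot)}
  ∪ pre   = {pkg_at(p3,portB), pkg_at(p5,depot)} ∪ {truck_at(t2,depot)}
          = {pkg_at(p3,portB), pkg_at(p5,depot), truck_at(t2,depot)}

== RESULT ==
["pkg_at(p3,portB)", "pkg_at(p5,depot)", "truck_at(t2,depot)"]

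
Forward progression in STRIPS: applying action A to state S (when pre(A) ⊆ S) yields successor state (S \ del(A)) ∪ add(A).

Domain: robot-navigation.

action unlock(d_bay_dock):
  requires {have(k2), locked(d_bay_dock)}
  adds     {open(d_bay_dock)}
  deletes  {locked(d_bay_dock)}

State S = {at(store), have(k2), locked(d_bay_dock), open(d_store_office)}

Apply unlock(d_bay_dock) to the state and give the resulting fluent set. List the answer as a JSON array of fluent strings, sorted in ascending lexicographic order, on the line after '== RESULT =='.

Compute (S \ del) ∪ add:
  pre ⊆ S: {have(k2), locked(d_bay_dock)} ⊆ S  — applicable
  S \ del = {at(store), have(k2), open(d_store_office)}
  ∪ add   = {at(store), have(k2), open(d_bay_dock), open(d_store_office)}

== RESULT ==
["at(store)", "have(k2)", "open(d_bay_dock)", "open(d_store_office)"]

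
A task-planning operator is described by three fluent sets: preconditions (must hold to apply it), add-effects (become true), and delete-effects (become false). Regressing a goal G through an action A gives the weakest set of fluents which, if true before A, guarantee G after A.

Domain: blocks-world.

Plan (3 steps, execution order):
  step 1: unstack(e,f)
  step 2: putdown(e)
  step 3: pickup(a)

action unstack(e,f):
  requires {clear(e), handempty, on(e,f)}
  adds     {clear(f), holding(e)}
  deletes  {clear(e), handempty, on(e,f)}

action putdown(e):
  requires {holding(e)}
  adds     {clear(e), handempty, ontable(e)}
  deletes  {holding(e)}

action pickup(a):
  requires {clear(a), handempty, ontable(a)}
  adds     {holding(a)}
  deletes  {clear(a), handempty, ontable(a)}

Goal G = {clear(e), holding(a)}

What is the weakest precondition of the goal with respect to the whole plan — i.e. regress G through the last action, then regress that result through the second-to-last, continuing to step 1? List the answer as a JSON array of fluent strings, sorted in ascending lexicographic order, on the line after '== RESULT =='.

Work backward from the goal:
  through step 3 (pickup(a)): drop {holding(a)}, keep {clear(e)}, require {clear(a), handempty, ontable(a)}
    → {clear(a), clear(e), handempty, ontable(a)}
  through step 2 (putdown(e)): drop {clear(e), handempty}, keep {clear(a), ontable(a)}, require {holding(e)}
    → {clear(a), holding(e), ontable(a)}
  through step 1 (unstack(e,f)): drop {holding(e)}, keep {clear(a), ontable(a)}, require {clear(e), handempty, on(e,f)}
    → {clear(a), clear(e), handempty, on(e,f), ontable(a)}

== RESULT ==
["clear(a)", "clear(e)", "handempty", "on(e,f)", "ontable(a)"]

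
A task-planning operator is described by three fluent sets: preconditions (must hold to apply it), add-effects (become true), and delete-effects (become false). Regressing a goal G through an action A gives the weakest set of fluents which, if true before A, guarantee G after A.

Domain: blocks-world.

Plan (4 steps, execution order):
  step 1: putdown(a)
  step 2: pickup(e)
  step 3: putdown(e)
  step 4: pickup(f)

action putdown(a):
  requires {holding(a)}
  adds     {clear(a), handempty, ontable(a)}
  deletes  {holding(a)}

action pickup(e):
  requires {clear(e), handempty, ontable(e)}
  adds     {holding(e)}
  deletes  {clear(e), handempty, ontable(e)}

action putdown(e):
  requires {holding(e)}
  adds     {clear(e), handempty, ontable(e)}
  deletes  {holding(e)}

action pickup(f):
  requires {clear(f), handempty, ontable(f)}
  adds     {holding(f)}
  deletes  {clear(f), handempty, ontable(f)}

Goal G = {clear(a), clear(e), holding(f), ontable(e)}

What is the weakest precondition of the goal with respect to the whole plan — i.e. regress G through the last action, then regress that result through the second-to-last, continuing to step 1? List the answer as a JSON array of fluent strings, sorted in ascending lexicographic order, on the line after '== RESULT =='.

Work backward from the goal:
  through step 4 (pickup(f)): drop {holding(f)}, keep {clear(a), clear(e), ontable(e)}, require {clear(f), handempty, ontable(f)}
    → {clear(a), clear(e), clear(f), handempty, ontable(e), ontable(f)}
  through step 3 (putdown(e)): drop {clear(e), handempty, ontable(e)}, keep {clear(a), clear(f), ontable(f)}, require {holding(e)}
    → {clear(a), clear(f), holding(e), ontable(f)}
  through step 2 (pickup(e)): drop {holding(e)}, keep {clear(a), clear(f), ontable(f)}, require {clear(e), handempty, ontable(e)}
    → {clear(a), clear(e), clear(f), handempty, ontable(e), ontable(f)}
  through step 1 (putdown(a)): drop {clear(a), handempty}, keep {clear(e), clear(f), ontable(e), ontable(f)}, require {holding(a)}
    → {clear(e), clear(f), holding(a), ontable(e), ontable(f)}

== RESULT ==
["clear(e)", "clear(f)", "holding(a)", "ontable(e)", "ontable(f)"]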